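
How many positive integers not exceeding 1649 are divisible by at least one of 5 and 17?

Using inclusion–exclusion:
⌊1649/5⌋ + ⌊1649/17⌋ − ⌊1649/85⌋ = 329 + 97 − 19 = 407

407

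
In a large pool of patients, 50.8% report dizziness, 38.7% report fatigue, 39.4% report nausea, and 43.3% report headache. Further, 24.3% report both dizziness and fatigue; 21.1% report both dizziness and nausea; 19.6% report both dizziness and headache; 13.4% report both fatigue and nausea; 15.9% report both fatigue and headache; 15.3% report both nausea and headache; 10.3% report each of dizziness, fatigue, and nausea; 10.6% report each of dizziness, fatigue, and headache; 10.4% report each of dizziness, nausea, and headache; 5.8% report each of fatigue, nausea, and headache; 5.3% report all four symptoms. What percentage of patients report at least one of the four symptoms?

By inclusion–exclusion:
P(at least one) = 50.8 + 38.7 + 39.4 + 43.3 − 24.3 − 21.1 − 19.6 − 13.4 − 15.9 − 15.3 + 10.3 + 10.6 + 10.4 + 5.8 − 5.3 = 94.4%

94.4%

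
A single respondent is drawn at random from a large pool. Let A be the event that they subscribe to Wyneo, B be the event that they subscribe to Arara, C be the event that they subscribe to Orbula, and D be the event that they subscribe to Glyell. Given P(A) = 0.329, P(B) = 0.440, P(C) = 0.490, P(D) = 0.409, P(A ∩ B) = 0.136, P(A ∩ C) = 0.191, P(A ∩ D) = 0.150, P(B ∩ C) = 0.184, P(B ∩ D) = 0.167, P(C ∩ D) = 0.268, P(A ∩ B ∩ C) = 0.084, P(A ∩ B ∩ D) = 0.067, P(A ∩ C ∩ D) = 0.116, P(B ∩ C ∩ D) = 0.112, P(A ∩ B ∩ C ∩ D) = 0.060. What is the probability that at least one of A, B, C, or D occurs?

By inclusion–exclusion:
P(A ∪ B ∪ C ∪ D) = 0.329 + 0.440 + 0.490 + 0.409 − 0.136 − 0.191 − 0.150 − 0.184 − 0.167 − 0.268 + 0.084 + 0.067 + 0.116 + 0.112 − 0.060 = 0.891

0.891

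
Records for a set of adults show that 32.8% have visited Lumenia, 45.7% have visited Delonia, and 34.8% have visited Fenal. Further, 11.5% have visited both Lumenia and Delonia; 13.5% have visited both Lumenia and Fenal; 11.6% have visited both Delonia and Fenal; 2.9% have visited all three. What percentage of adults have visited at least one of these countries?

79.6%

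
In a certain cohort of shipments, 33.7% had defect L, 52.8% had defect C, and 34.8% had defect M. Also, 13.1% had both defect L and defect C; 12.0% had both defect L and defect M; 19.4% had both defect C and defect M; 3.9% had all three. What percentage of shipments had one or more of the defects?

P(≥1) = 33.7 + 52.8 + 34.8 − 13.1 − 12.0 − 19.4 + 3.9 = 80.7%

80.7%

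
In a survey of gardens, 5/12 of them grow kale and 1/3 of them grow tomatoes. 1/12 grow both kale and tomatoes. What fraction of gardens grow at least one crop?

2/3

Using inclusion–exclusion:
P(at least one) = 5/12 + 1/3 − 1/12 = 2/3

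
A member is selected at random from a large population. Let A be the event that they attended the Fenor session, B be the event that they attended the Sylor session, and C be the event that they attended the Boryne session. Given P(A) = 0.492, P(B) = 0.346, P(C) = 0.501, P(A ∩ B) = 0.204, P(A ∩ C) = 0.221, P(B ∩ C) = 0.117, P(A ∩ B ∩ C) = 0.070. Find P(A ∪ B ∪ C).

By inclusion-exclusion,
P(A ∪ B ∪ C) = 0.492 + 0.346 + 0.501 − 0.204 − 0.221 − 0.117 + 0.070 = 0.867

0.867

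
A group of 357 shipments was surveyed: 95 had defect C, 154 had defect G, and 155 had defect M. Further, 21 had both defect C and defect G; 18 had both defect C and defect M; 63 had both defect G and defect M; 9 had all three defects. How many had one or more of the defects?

311

Inclusion–exclusion gives
|at least one| = 95 + 154 + 155 − 21 − 18 − 63 + 9 = 311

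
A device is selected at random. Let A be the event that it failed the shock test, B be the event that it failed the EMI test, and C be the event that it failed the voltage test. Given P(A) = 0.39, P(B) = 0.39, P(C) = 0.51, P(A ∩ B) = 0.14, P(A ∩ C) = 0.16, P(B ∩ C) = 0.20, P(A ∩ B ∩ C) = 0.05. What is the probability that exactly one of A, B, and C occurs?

0.44

By inclusion–exclusion (exactly-one form):
P(exactly one) = 0.39 + 0.39 + 0.51 − 2·0.14 − 2·0.16 − 2·0.20 + 3·0.05 = 0.44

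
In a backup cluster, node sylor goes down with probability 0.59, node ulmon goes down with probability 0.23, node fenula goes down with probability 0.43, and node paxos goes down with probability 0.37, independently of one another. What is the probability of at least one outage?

Independence gives P(none) = ∏(1 − pᵢ).
P(none) = (1 − 0.59) × (1 − 0.23) × (1 − 0.43) × (1 − 0.37) = 0.41 × 0.77 × 0.57 × 0.63 = 0.11336787
P(at least one) = 1 − 0.11336787 = 0.88663213

0.88663213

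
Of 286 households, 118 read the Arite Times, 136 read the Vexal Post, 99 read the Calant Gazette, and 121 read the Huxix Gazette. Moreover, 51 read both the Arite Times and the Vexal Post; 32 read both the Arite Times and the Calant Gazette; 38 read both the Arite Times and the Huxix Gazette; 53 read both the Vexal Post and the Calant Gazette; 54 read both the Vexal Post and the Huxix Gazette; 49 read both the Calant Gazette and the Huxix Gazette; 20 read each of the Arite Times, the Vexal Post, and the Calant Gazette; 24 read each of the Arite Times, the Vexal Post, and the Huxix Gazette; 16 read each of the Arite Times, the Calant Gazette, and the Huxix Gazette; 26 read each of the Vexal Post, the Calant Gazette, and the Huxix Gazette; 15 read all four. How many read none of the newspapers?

Apply inclusion-exclusion:
N(≥1) = 118 + 136 + 99 + 121 − 51 − 32 − 38 − 53 − 54 − 49 + 20 + 24 + 16 + 26 − 15 = 268
None: 286 − 268 = 18

18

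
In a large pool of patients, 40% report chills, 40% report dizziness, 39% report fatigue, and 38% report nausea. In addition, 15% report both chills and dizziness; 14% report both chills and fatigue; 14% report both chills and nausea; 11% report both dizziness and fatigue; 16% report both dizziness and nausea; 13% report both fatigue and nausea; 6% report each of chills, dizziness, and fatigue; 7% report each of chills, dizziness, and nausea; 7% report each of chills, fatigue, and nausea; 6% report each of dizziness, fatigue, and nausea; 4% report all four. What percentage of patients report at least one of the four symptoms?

96%

Inclusion–exclusion gives
P(at least one) = 40 + 40 + 39 + 38 − 15 − 14 − 14 − 11 − 16 − 13 + 6 + 7 + 7 + 6 − 4 = 96%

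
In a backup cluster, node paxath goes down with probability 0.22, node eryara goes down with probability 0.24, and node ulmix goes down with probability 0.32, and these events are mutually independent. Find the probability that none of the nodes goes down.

0.403104

Since the events are independent, P(none) is the product of the individual non-occurrence probabilities.
P(none) = (1 − 0.22) × (1 − 0.24) × (1 − 0.32) = 0.78 × 0.76 × 0.68 = 0.403104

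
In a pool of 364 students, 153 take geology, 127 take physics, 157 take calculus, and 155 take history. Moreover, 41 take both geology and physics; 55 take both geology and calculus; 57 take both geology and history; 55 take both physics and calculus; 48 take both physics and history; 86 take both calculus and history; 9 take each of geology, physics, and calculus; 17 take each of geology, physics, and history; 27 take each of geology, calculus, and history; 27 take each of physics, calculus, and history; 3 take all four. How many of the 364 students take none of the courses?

|at least one| = 153 + 127 + 157 + 155 − 41 − 55 − 57 − 55 − 48 − 86 + 9 + 17 + 27 + 27 − 3 = 327
None: 364 − 327 = 37

37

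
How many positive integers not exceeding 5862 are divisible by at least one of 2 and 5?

3517

By inclusion–exclusion:
2931 + 1172 − 586 = 3517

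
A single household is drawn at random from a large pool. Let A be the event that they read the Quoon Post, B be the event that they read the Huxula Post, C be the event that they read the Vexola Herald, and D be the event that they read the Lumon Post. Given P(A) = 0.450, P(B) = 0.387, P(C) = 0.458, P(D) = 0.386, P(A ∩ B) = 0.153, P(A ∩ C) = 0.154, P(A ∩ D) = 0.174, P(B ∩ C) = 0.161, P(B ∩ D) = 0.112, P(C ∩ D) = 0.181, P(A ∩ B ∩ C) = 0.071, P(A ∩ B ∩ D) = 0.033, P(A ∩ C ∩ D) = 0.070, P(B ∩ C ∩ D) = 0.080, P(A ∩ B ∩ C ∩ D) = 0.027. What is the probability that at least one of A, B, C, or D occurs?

By inclusion–exclusion:
P(A ∪ B ∪ C ∪ D) = 0.450 + 0.387 + 0.458 + 0.386 − 0.153 − 0.154 − 0.174 − 0.161 − 0.112 − 0.181 + 0.071 + 0.033 + 0.070 + 0.080 − 0.027 = 0.973

0.973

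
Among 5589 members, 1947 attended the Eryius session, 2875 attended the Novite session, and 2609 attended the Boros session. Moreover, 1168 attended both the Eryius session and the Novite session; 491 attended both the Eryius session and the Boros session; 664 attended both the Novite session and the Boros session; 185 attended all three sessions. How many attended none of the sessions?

296

Using inclusion–exclusion:
N(≥1) = 1947 + 2875 + 2609 − 1168 − 491 − 664 + 185 = 5293
None: 5589 − 5293 = 296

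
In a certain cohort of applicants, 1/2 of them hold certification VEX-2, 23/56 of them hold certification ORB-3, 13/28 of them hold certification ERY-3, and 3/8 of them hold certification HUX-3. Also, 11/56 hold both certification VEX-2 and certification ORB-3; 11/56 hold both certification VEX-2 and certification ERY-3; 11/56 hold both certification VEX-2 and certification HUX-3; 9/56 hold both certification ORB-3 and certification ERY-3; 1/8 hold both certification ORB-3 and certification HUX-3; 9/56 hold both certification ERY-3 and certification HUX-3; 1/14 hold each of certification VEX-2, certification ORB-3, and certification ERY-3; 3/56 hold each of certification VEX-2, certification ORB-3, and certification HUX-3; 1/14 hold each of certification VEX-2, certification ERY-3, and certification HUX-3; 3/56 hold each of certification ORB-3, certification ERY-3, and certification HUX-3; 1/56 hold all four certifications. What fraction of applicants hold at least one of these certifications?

P(at least one) = 1/2 + 23/56 + 13/28 + 3/8 − 11/56 − 11/56 − 11/56 − 9/56 − 1/8 − 9/56 + 1/14 + 3/56 + 1/14 + 3/56 − 1/56 = 53/56

53/56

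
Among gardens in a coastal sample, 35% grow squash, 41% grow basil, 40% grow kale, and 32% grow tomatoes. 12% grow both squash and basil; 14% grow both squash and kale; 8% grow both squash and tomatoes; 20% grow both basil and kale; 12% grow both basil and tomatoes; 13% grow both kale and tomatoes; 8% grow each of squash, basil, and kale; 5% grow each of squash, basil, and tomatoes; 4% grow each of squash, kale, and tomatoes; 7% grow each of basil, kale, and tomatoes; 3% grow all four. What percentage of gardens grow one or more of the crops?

90%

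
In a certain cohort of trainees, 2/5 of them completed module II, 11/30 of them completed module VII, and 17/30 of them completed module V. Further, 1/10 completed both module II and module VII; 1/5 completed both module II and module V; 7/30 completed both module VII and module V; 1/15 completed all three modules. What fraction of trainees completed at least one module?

13/15

Inclusion–exclusion gives
P(≥1) = 2/5 + 11/30 + 17/30 − 1/10 − 1/5 − 7/30 + 1/15 = 13/15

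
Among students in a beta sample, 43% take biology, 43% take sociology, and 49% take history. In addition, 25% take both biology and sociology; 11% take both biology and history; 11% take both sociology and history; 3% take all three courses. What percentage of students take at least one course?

Apply inclusion-exclusion:
P(≥1) = 43 + 43 + 49 − 25 − 11 − 11 + 3 = 91%

91%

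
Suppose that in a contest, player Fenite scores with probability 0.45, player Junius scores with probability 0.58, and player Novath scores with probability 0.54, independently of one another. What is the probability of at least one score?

0.89374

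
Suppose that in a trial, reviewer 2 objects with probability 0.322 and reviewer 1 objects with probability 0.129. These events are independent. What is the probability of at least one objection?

0.409462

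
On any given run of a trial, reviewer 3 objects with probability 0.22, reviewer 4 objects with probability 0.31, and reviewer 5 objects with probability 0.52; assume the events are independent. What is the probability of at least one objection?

0.741664

P(none) = (1 − 0.22) × (1 − 0.31) × (1 − 0.52) = 0.78 × 0.69 × 0.48 = 0.258336
P(at least one) = 1 − 0.258336 = 0.741664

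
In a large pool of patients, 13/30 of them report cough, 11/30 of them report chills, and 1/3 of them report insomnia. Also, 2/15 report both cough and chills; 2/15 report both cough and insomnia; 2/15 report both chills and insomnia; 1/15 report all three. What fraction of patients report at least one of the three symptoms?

By inclusion-exclusion,
P(union) = 13/30 + 11/30 + 1/3 − 2/15 − 2/15 − 2/15 + 1/15 = 4/5

4/5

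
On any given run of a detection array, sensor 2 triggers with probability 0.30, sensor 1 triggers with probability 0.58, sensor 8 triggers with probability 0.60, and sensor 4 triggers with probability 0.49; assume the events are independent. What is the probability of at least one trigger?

Since the events are independent, P(none) is the product of the individual non-occurrence probabilities.
P(none) = (1 − 0.30) × (1 − 0.58) × (1 − 0.60) × (1 − 0.49) = 0.70 × 0.42 × 0.40 × 0.51 = 0.059976
P(at least one) = 1 − 0.059976 = 0.940024

0.940024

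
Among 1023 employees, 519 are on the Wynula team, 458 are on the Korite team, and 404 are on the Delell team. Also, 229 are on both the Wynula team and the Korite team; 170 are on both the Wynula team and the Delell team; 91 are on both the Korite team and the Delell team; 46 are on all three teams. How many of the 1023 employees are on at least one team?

937

By inclusion–exclusion:
N(≥1) = 519 + 458 + 404 − 229 − 170 − 91 + 46 = 937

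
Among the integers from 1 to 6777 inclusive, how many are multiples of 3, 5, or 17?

3376

2259 + 1355 + 398 − 451 − 132 − 79 + 26 = 3376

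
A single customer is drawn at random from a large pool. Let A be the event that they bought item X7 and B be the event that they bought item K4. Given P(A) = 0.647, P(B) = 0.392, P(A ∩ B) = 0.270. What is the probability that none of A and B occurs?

0.231

P(A ∪ B) = 0.647 + 0.392 − 0.270 = 0.769
P(none) = 1 − 0.769 = 0.231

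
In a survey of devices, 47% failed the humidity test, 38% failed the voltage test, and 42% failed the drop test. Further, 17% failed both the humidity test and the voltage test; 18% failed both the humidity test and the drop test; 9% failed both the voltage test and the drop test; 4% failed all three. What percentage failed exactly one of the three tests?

By inclusion–exclusion (exactly-one form):
P(exactly one) = 47 + 38 + 42 − 2·17 − 2·18 − 2·9 + 3·4 = 51%

51%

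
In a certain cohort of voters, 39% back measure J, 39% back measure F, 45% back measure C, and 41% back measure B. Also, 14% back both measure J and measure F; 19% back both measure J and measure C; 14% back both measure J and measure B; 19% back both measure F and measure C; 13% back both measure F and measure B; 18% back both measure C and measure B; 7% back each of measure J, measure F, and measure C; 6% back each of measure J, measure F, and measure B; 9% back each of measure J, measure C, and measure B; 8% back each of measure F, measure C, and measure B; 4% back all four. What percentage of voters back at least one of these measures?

93%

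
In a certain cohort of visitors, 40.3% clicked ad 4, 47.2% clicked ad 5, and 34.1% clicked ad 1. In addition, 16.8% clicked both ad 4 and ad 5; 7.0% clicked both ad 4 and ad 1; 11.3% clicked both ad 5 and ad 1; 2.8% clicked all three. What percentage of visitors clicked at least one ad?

89.3%

By inclusion–exclusion:
P(≥1) = 40.3 + 47.2 + 34.1 − 16.8 − 7.0 − 11.3 + 2.8 = 89.3%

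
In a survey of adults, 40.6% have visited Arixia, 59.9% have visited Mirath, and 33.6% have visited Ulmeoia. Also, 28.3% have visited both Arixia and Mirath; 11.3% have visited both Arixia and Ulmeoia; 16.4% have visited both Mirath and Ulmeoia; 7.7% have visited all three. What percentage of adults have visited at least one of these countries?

Using inclusion–exclusion:
P(≥1) = 40.6 + 59.9 + 33.6 − 28.3 − 11.3 − 16.4 + 7.7 = 85.8%

85.8%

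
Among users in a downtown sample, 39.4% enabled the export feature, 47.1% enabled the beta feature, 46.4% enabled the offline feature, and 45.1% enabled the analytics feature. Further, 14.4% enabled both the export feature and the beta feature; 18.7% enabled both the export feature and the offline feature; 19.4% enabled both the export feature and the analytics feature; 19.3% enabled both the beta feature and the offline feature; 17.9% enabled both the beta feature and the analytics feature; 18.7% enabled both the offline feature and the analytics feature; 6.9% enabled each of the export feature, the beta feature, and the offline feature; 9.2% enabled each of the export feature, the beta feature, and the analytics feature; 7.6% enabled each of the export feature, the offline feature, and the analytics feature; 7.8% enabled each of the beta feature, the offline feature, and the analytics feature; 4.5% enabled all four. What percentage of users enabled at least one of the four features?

96.6%

By inclusion–exclusion:
P(at least one) = 39.4 + 47.1 + 46.4 + 45.1 − 14.4 − 18.7 − 19.4 − 19.3 − 17.9 − 18.7 + 6.9 + 9.2 + 7.6 + 7.8 − 4.5 = 96.6%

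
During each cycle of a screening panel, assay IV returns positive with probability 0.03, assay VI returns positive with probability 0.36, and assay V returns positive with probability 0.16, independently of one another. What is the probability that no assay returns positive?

0.521472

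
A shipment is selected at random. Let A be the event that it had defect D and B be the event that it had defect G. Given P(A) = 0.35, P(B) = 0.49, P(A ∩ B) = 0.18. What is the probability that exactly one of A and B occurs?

0.48

P(exactly one) = 0.35 + 0.49 − 2·0.18 = 0.48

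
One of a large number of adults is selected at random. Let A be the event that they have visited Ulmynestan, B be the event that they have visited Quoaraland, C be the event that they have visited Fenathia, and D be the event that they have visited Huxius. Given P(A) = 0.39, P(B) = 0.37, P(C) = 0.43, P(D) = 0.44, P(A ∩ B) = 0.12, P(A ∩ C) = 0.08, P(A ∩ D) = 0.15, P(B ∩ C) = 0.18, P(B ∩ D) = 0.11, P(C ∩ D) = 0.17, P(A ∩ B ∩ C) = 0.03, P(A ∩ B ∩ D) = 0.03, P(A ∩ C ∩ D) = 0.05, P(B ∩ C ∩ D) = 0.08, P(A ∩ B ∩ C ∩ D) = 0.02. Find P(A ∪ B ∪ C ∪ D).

Using inclusion–exclusion:
P(A ∪ B ∪ C ∪ D) = 0.39 + 0.37 + 0.43 + 0.44 − 0.12 − 0.08 − 0.15 − 0.18 − 0.11 − 0.17 + 0.03 + 0.03 + 0.05 + 0.08 − 0.02 = 0.99

0.99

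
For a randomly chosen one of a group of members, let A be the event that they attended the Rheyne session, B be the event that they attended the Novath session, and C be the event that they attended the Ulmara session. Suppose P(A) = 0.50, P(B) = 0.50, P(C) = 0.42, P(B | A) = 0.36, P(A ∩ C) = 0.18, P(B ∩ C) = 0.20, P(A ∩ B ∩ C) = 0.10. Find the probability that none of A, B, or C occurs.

P(A ∩ B) = P(A)·P(B|A) = 0.50 × 0.36 = 0.18
By inclusion-exclusion,
P(A ∪ B ∪ C) = 0.50 + 0.50 + 0.42 − 0.18 − 0.18 − 0.20 + 0.10 = 0.96
P(none) = 1 − 0.96 = 0.04

0.04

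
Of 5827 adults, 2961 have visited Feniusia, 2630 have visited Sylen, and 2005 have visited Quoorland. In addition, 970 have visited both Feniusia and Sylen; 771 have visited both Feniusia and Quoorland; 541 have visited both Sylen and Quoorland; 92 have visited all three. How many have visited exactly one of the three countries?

3308

Using the inclusion–exclusion count for exactly one event:
|exactly one| = 2961 + 2630 + 2005 − 2·970 − 2·771 − 2·541 + 3·92 = 3308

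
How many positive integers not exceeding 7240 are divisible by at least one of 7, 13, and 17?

1848

By inclusion–exclusion:
1034 + 556 + 425 − 79 − 60 − 32 + 4 = 1848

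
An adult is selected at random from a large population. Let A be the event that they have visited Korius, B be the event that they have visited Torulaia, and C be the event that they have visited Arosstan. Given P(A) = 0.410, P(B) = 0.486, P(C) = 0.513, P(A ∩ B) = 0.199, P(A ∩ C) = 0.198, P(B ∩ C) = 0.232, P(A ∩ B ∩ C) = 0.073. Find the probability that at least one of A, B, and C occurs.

P(A ∪ B ∪ C) = 0.410 + 0.486 + 0.513 − 0.199 − 0.198 − 0.232 + 0.073 = 0.853

0.853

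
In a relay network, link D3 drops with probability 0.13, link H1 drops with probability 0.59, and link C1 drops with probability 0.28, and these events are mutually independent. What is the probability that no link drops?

P(none) = (1 − 0.13) × (1 − 0.59) × (1 − 0.28) = 0.87 × 0.41 × 0.72 = 0.256824

0.256824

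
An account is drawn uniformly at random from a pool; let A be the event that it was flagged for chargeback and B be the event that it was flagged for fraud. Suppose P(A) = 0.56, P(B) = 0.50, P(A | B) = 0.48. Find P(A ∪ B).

0.82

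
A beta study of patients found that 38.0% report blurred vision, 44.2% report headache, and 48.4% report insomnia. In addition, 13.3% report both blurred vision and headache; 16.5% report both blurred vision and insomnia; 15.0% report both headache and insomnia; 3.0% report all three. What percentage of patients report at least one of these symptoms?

Using inclusion–exclusion:
P(≥1) = 38.0 + 44.2 + 48.4 − 13.3 − 16.5 − 15.0 + 3.0 = 88.8%

88.8%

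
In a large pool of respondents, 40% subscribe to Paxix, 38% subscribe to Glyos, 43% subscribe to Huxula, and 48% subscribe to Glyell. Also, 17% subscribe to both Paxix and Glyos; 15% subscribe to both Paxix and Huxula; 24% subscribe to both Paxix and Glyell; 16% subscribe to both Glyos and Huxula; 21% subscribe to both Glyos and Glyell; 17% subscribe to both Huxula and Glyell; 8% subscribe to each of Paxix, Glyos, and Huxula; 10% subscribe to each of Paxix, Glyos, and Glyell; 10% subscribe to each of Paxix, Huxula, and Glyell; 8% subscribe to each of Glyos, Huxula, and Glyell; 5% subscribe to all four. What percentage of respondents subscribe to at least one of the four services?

90%

Using inclusion–exclusion:
P(at least one) = 40 + 38 + 43 + 48 − 17 − 15 − 24 − 16 − 21 − 17 + 8 + 10 + 10 + 8 − 5 = 90%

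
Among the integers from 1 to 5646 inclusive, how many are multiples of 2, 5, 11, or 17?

Apply inclusion-exclusion:
2823 + 1129 + 513 + 332 − 564 − 256 − 166 − 102 − 66 − 30 + 51 + 33 + 15 + 6 − 3 = 3715

3715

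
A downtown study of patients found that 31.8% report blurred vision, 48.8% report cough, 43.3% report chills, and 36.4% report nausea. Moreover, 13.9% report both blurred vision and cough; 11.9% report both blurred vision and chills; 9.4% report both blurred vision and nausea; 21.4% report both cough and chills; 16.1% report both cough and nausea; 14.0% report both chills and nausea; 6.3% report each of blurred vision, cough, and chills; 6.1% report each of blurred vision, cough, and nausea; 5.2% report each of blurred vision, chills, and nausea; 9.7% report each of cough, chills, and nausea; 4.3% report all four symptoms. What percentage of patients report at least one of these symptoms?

P(≥1) = 31.8 + 48.8 + 43.3 + 36.4 − 13.9 − 11.9 − 9.4 − 21.4 − 16.1 − 14.0 + 6.3 + 6.1 + 5.2 + 9.7 − 4.3 = 96.6%

96.6%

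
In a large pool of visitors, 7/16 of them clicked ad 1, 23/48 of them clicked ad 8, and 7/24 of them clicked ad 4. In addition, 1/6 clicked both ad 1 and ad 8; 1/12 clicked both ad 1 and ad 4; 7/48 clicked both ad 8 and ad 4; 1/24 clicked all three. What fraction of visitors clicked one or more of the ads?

41/48

By inclusion-exclusion,
P(≥1) = 7/16 + 23/48 + 7/24 − 1/6 − 1/12 − 7/48 + 1/24 = 41/48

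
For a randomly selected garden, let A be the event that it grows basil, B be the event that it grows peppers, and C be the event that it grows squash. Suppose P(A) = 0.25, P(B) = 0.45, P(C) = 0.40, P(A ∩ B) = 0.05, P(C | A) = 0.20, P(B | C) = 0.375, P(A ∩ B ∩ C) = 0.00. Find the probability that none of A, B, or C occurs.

0.15

P(A ∩ C) = P(A)·P(C|A) = 0.25 × 0.20 = 0.05
P(B ∩ C) = P(C)·P(B|C) = 0.40 × 0.375 = 0.15
P(A ∪ B ∪ C) = 0.25 + 0.45 + 0.40 − 0.05 − 0.05 − 0.15 + 0.00 = 0.85
P(none) = 1 − 0.85 = 0.15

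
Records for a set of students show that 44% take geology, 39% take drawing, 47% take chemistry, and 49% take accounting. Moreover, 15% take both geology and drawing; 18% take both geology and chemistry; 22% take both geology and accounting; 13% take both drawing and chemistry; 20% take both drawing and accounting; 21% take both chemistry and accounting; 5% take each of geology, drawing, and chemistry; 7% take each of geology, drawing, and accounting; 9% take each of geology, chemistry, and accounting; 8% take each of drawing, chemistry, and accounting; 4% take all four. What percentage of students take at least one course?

By inclusion-exclusion,
P(union) = 44 + 39 + 47 + 49 − 15 − 18 − 22 − 13 − 20 − 21 + 5 + 7 + 9 + 8 − 4 = 95%

95%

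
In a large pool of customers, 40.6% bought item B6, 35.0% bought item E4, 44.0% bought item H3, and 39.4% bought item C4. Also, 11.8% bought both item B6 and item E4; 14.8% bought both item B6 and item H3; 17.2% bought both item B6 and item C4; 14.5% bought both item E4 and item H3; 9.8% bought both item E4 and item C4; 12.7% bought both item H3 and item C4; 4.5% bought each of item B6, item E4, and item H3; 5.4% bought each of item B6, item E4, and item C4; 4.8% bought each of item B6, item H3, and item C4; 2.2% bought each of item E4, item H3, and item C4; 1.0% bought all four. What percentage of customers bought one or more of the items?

By inclusion-exclusion,
P(union) = 40.6 + 35.0 + 44.0 + 39.4 − 11.8 − 14.8 − 17.2 − 14.5 − 9.8 − 12.7 + 4.5 + 5.4 + 4.8 + 2.2 − 1.0 = 94.1%

94.1%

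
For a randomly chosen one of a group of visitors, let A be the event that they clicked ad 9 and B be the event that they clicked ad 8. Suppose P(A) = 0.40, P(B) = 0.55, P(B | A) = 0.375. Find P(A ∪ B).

P(A ∩ B) = P(A)·P(B|A) = 0.40 × 0.375 = 0.15
P(A ∪ B) = 0.40 + 0.55 − 0.15 = 0.80

0.80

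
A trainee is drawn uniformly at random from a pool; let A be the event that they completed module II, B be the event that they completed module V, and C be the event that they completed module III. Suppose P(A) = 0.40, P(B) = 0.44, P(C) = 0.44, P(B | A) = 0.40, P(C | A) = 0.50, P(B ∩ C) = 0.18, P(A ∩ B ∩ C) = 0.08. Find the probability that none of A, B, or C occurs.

0.18

P(A ∩ B) = P(A)·P(B|A) = 0.40 × 0.40 = 0.16
P(A ∩ C) = P(A)·P(C|A) = 0.40 × 0.50 = 0.20
Apply inclusion-exclusion:
P(A ∪ B ∪ C) = 0.40 + 0.44 + 0.44 − 0.16 − 0.20 − 0.18 + 0.08 = 0.82
P(none) = 1 − 0.82 = 0.18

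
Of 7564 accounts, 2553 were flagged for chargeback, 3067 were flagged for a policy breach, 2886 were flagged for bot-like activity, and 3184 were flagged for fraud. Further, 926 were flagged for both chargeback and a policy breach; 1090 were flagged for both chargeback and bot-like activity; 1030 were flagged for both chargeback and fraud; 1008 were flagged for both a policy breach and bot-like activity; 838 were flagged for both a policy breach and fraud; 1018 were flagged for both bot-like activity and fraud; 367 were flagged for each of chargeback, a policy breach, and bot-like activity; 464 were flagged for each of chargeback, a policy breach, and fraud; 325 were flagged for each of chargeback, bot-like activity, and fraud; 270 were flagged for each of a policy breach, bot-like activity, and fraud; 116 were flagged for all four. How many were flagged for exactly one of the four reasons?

3684

By inclusion–exclusion (exactly-one form):
N(exactly one) = 2553 + 3067 + 2886 + 3184 − 2·926 − 2·1090 − 2·1030 − 2·1008 − 2·838 − 2·1018 + 3·367 + 3·464 + 3·325 + 3·270 − 4·116 = 3684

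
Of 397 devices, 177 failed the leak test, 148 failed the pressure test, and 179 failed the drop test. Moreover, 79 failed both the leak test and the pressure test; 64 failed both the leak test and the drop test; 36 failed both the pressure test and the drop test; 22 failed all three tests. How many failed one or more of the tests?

347

N(≥1) = 177 + 148 + 179 − 79 − 64 − 36 + 22 = 347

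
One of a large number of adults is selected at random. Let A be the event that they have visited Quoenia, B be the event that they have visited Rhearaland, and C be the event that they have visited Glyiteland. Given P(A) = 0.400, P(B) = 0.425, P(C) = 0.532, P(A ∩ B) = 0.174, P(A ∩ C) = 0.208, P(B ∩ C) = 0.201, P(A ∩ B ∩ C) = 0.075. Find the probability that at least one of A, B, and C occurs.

Inclusion–exclusion gives
P(A ∪ B ∪ C) = 0.400 + 0.425 + 0.532 − 0.174 − 0.208 − 0.201 + 0.075 = 0.849

0.849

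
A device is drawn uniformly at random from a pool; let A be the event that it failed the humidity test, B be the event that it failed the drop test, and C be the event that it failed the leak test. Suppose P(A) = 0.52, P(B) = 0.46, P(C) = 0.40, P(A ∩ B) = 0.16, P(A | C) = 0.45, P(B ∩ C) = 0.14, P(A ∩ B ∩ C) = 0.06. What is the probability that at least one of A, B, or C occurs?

0.96

P(A ∩ C) = P(C)·P(A|C) = 0.40 × 0.45 = 0.18
P(A ∪ B ∪ C) = 0.52 + 0.46 + 0.40 − 0.16 − 0.18 − 0.14 + 0.06 = 0.96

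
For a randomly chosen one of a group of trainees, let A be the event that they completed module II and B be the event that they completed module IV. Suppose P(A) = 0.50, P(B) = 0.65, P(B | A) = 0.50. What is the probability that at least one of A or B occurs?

P(A ∩ B) = P(A)·P(B|A) = 0.50 × 0.50 = 0.25
P(A ∪ B) = 0.50 + 0.65 − 0.25 = 0.90

0.90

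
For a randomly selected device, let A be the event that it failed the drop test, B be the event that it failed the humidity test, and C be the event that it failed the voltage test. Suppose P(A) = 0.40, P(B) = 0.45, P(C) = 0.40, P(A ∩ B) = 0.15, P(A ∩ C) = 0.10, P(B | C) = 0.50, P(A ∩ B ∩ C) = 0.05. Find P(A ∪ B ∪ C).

P(B ∩ C) = P(C)·P(B|C) = 0.40 × 0.50 = 0.20
Inclusion–exclusion gives
P(A ∪ B ∪ C) = 0.40 + 0.45 + 0.40 − 0.15 − 0.10 − 0.20 + 0.05 = 0.85

0.85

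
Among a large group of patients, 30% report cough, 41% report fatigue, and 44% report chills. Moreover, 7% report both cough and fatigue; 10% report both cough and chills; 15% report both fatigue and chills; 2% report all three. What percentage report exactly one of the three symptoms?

P(exactly one) = 30 + 41 + 44 − 2·7 − 2·10 − 2·15 + 3·2 = 57%

57%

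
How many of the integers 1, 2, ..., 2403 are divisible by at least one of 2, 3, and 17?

1201 + 801 + 141 − 400 − 70 − 47 + 23 = 1649

1649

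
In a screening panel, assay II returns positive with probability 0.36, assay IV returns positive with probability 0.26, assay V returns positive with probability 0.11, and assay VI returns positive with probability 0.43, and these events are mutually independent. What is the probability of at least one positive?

0.75974272

P(none) = (1 − 0.36) × (1 − 0.26) × (1 − 0.11) × (1 − 0.43) = 0.64 × 0.74 × 0.89 × 0.57 = 0.24025728
P(at least one) = 1 − 0.24025728 = 0.75974272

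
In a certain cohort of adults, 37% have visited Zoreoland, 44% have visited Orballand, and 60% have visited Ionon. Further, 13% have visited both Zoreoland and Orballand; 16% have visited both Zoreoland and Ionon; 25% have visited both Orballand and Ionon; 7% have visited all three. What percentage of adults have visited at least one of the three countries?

94%

By inclusion–exclusion:
P(union) = 37 + 44 + 60 − 13 − 16 − 25 + 7 = 94%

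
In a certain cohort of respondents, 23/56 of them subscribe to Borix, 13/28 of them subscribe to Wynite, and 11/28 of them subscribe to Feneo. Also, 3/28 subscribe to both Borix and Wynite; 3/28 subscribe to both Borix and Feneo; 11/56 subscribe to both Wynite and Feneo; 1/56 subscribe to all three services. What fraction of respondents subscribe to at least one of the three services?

7/8

Inclusion–exclusion gives
P(≥1) = 23/56 + 13/28 + 11/28 − 3/28 − 3/28 − 11/56 + 1/56 = 7/8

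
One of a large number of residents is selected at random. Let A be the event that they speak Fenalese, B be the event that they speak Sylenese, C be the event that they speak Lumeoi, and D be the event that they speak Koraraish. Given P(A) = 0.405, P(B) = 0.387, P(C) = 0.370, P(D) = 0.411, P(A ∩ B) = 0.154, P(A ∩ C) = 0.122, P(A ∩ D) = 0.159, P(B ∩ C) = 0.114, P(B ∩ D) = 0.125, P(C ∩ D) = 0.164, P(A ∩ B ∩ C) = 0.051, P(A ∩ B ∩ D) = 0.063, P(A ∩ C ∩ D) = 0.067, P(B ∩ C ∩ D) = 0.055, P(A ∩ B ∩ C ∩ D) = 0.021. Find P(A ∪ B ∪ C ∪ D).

Using inclusion–exclusion:
P(A ∪ B ∪ C ∪ D) = 0.405 + 0.387 + 0.370 + 0.411 − 0.154 − 0.122 − 0.159 − 0.114 − 0.125 − 0.164 + 0.051 + 0.063 + 0.067 + 0.055 − 0.021 = 0.950

0.950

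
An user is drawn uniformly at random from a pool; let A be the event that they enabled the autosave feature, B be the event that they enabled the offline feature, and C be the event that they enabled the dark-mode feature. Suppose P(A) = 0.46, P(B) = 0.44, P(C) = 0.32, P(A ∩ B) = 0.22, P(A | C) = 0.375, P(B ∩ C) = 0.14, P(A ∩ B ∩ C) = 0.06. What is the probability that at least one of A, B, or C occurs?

P(A ∩ C) = P(C)·P(A|C) = 0.32 × 0.375 = 0.12
By inclusion–exclusion:
P(A ∪ B ∪ C) = 0.46 + 0.44 + 0.32 − 0.22 − 0.12 − 0.14 + 0.06 = 0.80

0.80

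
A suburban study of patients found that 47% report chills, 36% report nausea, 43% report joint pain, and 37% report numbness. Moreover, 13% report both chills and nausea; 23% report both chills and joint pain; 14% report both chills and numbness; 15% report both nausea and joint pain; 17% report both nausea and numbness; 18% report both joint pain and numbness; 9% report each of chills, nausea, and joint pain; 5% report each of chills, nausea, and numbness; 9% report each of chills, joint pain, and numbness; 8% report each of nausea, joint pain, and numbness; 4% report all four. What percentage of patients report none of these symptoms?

P(≥1) = 47 + 36 + 43 + 37 − 13 − 23 − 14 − 15 − 17 − 18 + 9 + 5 + 9 + 8 − 4 = 90%
P(none) = 100% − 90% = 10%

10%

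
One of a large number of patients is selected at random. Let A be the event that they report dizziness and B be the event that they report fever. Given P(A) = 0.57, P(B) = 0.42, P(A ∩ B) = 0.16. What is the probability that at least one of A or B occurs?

Inclusion–exclusion gives
P(A ∪ B) = 0.57 + 0.42 − 0.16 = 0.83

0.83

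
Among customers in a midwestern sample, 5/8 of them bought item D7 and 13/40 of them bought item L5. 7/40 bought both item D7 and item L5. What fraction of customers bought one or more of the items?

By inclusion–exclusion:
P(at least one) = 5/8 + 13/40 − 7/40 = 31/40

31/40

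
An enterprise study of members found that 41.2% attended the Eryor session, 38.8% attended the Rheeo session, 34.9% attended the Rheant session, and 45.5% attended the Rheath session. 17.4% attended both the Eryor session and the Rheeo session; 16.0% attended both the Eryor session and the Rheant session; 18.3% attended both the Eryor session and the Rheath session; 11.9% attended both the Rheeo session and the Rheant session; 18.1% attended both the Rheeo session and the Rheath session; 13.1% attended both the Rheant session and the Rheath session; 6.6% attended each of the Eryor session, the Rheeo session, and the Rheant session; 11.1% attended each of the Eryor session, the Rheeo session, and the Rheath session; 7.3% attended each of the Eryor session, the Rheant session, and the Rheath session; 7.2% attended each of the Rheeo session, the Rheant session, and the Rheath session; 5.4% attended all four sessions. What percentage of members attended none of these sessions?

7.6%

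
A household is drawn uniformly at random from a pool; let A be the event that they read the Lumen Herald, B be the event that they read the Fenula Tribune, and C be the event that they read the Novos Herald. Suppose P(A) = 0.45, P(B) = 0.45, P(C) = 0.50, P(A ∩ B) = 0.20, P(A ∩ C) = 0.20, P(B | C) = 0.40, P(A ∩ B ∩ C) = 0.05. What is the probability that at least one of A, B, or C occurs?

0.85

P(B ∩ C) = P(C)·P(B|C) = 0.50 × 0.40 = 0.20
P(A ∪ B ∪ C) = 0.45 + 0.45 + 0.50 − 0.20 − 0.20 − 0.20 + 0.05 = 0.85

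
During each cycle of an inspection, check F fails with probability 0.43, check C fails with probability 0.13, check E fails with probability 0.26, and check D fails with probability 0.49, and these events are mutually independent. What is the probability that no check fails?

0.18715266

P(none) = (1 − 0.43) × (1 − 0.13) × (1 − 0.26) × (1 − 0.49) = 0.57 × 0.87 × 0.74 × 0.51 = 0.18715266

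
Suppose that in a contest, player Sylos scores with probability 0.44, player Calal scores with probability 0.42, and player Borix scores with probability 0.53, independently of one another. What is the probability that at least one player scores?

0.847344

P(none) = (1 − 0.44) × (1 − 0.42) × (1 − 0.53) = 0.56 × 0.58 × 0.47 = 0.152656
P(at least one) = 1 − 0.152656 = 0.847344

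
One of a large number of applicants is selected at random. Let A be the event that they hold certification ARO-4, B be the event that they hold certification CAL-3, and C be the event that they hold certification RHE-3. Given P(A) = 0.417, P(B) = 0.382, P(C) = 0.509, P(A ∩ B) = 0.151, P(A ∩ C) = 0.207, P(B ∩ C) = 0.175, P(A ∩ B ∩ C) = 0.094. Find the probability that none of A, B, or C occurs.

P(A ∪ B ∪ C) = 0.417 + 0.382 + 0.509 − 0.151 − 0.207 − 0.175 + 0.094 = 0.869
P(none) = 1 − 0.869 = 0.131

0.131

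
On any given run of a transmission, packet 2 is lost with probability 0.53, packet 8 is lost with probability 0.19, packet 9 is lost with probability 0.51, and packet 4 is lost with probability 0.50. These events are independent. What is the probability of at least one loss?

0.9067285

P(none) = (1 − 0.53) × (1 − 0.19) × (1 − 0.51) × (1 − 0.50) = 0.47 × 0.81 × 0.49 × 0.50 = 0.0932715
P(at least one) = 1 − 0.0932715 = 0.9067285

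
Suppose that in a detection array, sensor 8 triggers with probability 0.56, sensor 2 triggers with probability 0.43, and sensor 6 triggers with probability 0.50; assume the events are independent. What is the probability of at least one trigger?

Independence gives P(none) = ∏(1 − pᵢ).
P(none) = (1 − 0.56) × (1 − 0.43) × (1 − 0.50) = 0.44 × 0.57 × 0.50 = 0.1254
P(at least one) = 1 − 0.1254 = 0.8746

0.8746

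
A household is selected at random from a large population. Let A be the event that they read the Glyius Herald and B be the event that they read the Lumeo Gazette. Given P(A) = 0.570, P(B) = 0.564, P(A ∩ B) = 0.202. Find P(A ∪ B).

0.932

Inclusion–exclusion gives
P(A ∪ B) = 0.570 + 0.564 − 0.202 = 0.932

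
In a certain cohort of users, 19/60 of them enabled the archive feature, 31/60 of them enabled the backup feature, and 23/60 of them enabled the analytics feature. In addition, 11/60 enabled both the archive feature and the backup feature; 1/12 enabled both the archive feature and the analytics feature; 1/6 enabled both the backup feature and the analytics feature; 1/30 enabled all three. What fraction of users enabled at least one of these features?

49/60

P(≥1) = 19/60 + 31/60 + 23/60 − 11/60 − 1/12 − 1/6 + 1/30 = 49/60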